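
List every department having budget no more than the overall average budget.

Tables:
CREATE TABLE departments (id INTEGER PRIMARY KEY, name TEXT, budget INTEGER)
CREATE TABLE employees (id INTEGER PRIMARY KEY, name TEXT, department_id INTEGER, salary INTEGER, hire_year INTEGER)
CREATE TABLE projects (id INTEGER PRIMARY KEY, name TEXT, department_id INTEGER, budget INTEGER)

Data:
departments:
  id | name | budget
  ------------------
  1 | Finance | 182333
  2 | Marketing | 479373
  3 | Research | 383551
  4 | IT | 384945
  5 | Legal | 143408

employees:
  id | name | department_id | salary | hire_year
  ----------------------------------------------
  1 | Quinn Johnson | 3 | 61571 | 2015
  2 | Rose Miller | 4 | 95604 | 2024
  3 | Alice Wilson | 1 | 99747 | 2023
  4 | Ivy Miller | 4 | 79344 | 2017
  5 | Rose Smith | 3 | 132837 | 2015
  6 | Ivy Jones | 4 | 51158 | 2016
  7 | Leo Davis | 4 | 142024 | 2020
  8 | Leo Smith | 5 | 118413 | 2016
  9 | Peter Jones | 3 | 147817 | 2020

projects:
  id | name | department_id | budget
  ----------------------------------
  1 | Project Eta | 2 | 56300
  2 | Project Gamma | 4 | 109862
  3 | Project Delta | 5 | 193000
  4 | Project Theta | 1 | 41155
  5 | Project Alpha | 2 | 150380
SELECT name, budget FROM departments WHERE budget <= (SELECT AVG(budget) FROM departments)

Execution result:
name | budget
Finance | 182333
Legal | 143408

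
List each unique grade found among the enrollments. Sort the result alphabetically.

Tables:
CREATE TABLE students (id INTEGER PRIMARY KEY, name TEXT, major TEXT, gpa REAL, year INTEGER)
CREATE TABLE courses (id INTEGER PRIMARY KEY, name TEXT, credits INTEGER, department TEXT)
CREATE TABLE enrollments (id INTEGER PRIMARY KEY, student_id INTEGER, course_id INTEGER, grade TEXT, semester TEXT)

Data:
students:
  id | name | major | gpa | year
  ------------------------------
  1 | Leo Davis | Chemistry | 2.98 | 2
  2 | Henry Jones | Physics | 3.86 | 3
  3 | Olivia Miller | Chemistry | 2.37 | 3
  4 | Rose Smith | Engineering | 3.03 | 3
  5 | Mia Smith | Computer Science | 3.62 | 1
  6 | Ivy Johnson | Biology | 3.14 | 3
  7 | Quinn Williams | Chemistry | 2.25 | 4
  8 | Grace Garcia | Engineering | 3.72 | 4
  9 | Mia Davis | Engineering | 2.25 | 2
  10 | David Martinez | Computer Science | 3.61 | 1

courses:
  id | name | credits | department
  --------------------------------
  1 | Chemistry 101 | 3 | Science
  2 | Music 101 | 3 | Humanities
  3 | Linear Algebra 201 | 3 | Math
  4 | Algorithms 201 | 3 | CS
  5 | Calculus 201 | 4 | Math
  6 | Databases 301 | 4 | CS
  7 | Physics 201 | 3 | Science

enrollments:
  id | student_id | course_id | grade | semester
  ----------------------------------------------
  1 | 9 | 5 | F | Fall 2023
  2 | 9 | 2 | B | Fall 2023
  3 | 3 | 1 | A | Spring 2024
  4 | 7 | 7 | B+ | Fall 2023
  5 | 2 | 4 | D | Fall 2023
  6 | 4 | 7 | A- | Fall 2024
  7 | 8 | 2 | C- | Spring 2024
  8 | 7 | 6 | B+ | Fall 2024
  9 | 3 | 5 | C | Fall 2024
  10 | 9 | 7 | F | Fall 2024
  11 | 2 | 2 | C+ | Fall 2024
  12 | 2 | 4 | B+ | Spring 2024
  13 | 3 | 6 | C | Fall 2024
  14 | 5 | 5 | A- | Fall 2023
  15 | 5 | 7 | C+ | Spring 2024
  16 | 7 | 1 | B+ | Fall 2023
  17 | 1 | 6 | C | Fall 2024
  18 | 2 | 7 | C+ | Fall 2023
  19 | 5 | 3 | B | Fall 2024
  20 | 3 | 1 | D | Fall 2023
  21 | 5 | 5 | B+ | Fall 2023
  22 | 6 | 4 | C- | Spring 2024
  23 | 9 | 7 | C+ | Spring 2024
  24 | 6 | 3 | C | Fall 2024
SELECT DISTINCT grade FROM enrollments ORDER BY grade

Execution result:
grade
A
A-
B
B+
C
C+
C-
D
F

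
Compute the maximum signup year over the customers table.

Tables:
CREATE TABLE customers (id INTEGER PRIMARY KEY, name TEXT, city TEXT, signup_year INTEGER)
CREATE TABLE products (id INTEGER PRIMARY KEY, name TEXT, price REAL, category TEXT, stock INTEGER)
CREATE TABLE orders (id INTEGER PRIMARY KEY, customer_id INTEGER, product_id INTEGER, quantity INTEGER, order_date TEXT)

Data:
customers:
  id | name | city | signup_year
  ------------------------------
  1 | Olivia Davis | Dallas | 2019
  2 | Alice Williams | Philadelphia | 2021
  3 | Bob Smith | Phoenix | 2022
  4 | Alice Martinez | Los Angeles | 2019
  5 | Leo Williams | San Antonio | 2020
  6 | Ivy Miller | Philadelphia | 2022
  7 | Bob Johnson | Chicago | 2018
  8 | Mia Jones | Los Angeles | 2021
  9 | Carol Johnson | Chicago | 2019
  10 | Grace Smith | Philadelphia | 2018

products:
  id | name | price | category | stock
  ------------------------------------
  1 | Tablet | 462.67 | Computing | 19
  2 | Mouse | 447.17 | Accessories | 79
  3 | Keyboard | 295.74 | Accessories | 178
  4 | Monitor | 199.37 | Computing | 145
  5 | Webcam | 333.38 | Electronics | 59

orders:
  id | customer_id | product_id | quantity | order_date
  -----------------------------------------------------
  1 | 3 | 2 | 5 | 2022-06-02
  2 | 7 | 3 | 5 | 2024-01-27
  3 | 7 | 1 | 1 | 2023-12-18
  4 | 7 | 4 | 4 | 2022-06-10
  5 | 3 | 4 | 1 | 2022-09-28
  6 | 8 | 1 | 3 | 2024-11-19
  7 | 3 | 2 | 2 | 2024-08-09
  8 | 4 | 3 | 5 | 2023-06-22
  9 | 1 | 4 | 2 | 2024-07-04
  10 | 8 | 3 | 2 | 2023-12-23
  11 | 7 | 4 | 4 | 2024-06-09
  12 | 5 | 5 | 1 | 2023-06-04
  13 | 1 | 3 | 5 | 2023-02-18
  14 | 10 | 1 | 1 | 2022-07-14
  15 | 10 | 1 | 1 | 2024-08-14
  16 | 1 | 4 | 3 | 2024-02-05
SELECT MAX(signup_year) FROM customers

Execution result:
2022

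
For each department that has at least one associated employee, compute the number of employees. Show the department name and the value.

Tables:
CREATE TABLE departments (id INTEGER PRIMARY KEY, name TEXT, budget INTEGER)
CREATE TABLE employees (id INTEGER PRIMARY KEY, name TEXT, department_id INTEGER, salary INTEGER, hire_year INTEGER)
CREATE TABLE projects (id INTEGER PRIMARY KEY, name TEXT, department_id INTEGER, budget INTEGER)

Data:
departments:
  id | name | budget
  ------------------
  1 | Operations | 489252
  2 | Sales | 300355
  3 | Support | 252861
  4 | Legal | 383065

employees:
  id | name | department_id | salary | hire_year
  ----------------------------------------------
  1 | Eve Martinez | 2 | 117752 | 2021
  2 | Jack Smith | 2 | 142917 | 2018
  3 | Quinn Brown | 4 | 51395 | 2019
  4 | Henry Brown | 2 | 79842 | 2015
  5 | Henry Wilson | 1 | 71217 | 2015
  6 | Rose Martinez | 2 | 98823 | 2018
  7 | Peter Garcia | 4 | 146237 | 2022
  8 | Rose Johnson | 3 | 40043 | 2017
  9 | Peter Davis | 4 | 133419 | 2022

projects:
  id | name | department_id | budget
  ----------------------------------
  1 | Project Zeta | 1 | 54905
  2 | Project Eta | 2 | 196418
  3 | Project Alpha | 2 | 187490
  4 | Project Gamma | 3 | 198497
SELECT p.name, COUNT(*) AS n FROM employees c JOIN departments p ON c.department_id = p.id GROUP BY p.id, p.name

Execution result:
name | n
Operations | 1
Sales | 4
Support | 1
Legal | 3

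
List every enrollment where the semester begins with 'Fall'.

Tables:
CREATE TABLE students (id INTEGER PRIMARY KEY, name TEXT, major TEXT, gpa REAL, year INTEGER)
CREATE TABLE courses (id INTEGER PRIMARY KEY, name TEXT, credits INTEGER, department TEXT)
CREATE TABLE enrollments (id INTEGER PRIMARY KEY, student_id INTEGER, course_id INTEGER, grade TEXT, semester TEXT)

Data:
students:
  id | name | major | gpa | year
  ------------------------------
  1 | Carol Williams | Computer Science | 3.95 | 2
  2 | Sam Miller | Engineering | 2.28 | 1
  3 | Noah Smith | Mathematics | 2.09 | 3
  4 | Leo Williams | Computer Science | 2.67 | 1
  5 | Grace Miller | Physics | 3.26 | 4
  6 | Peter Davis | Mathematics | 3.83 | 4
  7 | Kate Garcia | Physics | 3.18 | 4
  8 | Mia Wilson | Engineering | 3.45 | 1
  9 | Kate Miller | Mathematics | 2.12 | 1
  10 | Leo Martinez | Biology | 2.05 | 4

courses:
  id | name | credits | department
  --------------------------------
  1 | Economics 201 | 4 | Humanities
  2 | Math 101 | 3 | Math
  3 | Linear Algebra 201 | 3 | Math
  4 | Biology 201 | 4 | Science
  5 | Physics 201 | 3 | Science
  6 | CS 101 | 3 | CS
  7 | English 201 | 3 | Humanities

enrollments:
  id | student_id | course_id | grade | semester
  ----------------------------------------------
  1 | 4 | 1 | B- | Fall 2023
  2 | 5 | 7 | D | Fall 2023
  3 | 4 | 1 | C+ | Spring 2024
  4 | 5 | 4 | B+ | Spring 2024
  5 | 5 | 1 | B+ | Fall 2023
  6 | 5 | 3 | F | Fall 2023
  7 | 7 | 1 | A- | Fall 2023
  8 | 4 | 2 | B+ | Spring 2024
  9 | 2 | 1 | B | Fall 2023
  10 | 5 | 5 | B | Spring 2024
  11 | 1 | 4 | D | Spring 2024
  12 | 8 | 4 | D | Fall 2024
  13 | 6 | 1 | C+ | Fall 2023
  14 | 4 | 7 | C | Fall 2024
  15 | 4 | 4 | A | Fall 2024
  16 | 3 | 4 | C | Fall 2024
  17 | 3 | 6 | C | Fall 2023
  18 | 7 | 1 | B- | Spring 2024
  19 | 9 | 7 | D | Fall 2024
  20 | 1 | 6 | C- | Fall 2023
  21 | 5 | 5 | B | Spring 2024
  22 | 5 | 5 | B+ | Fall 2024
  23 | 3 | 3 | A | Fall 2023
SELECT id, semester FROM enrollments WHERE semester LIKE 'Fall%'

Execution result:
id | semester
1 | Fall 2023
2 | Fall 2023
5 | Fall 2023
6 | Fall 2023
7 | Fall 2023
9 | Fall 2023
12 | Fall 2024
13 | Fall 2023
14 | Fall 2024
15 | Fall 2024
16 | Fall 2024
17 | Fall 2023
19 | Fall 2024
20 | Fall 2023
22 | Fall 2024
23 | Fall 2023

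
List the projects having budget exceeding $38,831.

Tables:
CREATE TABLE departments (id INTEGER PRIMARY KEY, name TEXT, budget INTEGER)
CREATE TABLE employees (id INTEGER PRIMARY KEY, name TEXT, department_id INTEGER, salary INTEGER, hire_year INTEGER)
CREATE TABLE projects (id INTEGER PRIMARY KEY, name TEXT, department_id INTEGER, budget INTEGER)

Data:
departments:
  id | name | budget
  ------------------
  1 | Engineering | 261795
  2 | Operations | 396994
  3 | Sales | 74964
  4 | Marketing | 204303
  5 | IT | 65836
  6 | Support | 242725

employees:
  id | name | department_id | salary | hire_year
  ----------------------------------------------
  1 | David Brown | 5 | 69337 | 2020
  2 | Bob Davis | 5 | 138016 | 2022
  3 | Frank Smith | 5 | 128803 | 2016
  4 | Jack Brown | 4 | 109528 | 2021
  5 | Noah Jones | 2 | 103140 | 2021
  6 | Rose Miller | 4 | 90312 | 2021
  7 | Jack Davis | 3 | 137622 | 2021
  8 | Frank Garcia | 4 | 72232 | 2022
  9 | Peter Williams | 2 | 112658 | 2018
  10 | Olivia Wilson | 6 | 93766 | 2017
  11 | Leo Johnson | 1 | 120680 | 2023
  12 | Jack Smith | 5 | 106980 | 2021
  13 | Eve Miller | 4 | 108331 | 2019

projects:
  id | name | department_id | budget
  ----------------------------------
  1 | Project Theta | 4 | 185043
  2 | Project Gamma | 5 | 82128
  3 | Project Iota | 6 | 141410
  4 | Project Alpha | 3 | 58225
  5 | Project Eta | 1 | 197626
SELECT name, budget FROM projects WHERE budget > 38831

Execution result:
name | budget
Project Theta | 185043
Project Gamma | 82128
Project Iota | 141410
Project Alpha | 58225
Project Eta | 197626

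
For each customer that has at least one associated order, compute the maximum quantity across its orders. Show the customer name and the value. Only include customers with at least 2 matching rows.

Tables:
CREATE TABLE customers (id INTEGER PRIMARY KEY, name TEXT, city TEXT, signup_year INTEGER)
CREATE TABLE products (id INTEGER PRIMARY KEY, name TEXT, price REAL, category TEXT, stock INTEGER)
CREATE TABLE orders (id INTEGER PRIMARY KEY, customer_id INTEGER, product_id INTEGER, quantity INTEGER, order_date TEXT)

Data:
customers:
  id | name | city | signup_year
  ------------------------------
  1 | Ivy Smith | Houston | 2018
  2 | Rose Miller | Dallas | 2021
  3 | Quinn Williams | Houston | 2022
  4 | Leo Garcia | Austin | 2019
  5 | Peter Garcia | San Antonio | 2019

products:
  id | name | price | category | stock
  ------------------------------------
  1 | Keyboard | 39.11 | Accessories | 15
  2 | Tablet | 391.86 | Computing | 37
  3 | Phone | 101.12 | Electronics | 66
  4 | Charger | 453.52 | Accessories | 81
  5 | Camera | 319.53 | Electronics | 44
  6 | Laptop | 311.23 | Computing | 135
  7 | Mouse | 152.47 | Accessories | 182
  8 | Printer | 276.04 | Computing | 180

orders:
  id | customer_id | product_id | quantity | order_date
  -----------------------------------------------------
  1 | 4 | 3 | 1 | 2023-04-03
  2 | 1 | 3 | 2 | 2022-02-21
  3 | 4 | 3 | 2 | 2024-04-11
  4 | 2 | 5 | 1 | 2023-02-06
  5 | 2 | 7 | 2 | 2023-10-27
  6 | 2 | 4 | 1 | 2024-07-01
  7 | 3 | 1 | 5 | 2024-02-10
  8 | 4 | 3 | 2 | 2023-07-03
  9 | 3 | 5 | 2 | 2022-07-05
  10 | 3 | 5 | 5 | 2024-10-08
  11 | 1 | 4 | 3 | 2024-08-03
SELECT p.name, MAX(c.quantity) AS max_quantity FROM orders c JOIN customers p ON c.customer_id = p.id GROUP BY p.id, p.name HAVING COUNT(*) >= 2

Execution result:
name | max_quantity
Ivy Smith | 3
Rose Miller | 2
Quinn Williams | 5
Leo Garcia | 2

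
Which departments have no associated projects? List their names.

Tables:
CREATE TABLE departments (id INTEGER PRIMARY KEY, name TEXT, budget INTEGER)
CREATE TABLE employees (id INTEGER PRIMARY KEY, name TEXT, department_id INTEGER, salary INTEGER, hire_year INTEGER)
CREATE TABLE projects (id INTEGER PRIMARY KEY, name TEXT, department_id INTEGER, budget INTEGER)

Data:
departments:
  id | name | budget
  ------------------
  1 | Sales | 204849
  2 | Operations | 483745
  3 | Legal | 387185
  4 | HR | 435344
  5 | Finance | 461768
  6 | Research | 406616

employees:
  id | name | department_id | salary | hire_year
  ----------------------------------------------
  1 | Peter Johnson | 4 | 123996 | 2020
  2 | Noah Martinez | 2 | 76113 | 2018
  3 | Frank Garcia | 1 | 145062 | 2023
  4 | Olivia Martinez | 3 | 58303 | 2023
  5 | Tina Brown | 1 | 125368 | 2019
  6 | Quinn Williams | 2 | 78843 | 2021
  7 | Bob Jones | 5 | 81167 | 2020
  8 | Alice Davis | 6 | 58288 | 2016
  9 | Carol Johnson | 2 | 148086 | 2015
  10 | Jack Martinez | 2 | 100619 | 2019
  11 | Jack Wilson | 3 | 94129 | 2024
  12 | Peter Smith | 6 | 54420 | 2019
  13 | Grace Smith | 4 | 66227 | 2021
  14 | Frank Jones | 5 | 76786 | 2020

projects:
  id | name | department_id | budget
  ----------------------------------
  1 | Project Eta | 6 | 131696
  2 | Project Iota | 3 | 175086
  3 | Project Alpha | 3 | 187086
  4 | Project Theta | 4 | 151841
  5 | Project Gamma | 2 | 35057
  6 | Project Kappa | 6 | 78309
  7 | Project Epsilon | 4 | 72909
SELECT p.name FROM departments p LEFT JOIN projects c ON c.department_id = p.id WHERE c.id IS NULL

Execution result:
name
Sales
Finance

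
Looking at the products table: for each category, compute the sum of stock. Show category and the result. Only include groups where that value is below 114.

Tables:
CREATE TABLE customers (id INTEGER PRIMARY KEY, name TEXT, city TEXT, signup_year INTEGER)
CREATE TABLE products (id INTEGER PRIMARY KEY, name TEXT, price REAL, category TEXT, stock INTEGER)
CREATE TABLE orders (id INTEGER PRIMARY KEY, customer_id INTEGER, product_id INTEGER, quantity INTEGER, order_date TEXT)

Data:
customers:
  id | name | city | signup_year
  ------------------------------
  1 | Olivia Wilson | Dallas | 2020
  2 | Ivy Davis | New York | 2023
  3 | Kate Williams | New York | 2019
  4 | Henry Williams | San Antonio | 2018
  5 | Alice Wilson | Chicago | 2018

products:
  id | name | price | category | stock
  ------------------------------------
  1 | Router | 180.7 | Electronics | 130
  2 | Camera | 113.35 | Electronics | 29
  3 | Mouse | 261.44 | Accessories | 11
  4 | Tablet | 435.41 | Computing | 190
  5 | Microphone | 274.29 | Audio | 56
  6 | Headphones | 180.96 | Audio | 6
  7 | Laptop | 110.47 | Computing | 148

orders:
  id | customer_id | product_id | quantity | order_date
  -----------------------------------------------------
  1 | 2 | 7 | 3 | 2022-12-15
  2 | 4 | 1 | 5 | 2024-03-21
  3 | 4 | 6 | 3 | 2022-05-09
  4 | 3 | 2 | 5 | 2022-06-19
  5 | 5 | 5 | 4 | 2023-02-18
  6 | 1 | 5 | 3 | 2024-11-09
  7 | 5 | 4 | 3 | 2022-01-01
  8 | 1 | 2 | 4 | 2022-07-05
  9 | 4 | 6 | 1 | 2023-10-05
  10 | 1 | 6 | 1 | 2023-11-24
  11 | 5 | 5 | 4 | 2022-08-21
SELECT category, SUM(stock) AS sum_stock FROM products GROUP BY category HAVING SUM(stock) < 114

Execution result:
category | sum_stock
Accessories | 11
Audio | 62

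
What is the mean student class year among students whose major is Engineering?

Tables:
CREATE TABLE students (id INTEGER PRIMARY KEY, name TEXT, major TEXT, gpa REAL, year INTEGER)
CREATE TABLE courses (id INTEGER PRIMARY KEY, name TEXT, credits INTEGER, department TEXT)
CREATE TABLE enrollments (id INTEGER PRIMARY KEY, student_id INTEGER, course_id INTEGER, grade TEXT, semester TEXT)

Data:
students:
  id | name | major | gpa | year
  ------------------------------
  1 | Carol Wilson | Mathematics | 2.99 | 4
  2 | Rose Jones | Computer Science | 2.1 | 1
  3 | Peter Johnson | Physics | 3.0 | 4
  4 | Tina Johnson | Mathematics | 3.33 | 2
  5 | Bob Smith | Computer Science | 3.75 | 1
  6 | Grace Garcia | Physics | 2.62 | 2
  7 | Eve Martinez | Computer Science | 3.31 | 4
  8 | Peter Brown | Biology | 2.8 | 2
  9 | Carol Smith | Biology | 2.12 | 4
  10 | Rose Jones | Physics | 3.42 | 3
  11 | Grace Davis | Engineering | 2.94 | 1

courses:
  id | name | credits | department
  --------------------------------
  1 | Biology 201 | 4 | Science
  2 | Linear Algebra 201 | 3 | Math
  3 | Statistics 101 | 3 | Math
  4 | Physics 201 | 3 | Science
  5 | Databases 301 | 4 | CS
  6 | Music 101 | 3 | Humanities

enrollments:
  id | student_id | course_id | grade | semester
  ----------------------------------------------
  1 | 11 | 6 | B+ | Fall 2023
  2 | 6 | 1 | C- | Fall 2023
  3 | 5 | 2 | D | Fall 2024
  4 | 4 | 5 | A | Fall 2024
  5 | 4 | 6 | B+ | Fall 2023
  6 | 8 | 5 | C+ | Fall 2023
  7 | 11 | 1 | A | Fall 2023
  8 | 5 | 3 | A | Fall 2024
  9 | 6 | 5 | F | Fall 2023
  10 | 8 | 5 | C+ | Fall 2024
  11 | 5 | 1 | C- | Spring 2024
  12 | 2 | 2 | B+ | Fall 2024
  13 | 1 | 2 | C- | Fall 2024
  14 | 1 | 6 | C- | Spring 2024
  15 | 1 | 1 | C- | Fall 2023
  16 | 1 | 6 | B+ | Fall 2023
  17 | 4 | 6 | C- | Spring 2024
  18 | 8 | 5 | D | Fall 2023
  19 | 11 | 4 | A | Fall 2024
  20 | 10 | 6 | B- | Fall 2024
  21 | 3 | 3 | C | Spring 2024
SELECT AVG(year) FROM students WHERE major = 'Engineering'

Execution result:
1.00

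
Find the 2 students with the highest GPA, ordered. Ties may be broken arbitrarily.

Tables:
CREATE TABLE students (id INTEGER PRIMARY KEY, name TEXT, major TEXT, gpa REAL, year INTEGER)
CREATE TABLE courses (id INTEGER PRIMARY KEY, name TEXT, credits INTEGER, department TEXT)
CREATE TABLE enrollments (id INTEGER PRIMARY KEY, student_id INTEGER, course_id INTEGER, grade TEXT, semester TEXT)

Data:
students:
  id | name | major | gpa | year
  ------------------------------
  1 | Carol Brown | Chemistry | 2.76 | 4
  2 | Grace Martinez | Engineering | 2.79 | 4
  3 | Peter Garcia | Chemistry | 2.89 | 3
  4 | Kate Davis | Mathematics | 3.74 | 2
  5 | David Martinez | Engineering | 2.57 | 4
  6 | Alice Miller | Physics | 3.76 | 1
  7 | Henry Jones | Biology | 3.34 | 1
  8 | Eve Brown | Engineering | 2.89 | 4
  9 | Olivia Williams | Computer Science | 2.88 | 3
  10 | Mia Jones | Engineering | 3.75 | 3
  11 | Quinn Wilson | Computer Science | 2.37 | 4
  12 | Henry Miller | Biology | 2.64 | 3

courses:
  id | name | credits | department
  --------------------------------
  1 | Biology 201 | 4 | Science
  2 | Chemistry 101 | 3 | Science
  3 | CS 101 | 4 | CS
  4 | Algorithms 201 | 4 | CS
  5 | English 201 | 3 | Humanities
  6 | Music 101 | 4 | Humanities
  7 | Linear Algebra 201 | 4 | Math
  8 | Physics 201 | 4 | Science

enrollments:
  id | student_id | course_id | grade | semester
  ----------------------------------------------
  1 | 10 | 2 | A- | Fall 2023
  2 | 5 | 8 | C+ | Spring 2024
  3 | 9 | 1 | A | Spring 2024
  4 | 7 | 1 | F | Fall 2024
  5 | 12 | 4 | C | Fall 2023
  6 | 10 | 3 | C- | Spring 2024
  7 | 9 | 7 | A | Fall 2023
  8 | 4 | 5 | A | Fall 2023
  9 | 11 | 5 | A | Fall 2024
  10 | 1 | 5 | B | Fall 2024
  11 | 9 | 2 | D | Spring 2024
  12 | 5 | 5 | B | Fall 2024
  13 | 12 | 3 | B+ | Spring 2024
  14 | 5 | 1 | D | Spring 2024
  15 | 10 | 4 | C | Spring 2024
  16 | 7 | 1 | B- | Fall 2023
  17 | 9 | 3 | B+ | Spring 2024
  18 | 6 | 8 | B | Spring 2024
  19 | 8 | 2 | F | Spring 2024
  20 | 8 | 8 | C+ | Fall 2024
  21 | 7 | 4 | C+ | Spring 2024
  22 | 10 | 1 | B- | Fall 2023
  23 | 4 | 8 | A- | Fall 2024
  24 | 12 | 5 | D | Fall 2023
SELECT name, gpa FROM students ORDER BY gpa DESC LIMIT 2

Execution result:
name | gpa
Alice Miller | 3.76
Mia Jones | 3.75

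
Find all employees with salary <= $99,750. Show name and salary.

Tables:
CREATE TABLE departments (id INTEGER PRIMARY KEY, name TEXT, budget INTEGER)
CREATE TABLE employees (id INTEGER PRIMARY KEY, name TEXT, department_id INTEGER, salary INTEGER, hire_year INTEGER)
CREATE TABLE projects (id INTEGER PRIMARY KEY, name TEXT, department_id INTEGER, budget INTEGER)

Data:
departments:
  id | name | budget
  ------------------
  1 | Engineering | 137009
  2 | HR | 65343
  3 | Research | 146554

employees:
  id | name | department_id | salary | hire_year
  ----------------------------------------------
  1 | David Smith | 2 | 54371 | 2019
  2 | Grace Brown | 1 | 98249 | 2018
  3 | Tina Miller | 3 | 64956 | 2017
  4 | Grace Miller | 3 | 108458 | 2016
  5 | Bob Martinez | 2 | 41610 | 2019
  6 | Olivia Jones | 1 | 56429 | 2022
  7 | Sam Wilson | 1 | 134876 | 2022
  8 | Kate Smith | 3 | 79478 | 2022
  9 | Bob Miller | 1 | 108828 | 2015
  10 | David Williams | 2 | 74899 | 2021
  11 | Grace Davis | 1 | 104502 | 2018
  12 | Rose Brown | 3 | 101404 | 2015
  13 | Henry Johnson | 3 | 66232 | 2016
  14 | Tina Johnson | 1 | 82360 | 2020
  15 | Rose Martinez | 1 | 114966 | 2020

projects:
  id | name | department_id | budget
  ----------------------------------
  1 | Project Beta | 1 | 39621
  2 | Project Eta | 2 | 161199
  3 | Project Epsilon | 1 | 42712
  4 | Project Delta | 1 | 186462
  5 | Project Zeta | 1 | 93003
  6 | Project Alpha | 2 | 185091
SELECT name, salary FROM employees WHERE salary <= 99750

Execution result:
name | salary
David Smith | 54371
Grace Brown | 98249
Tina Miller | 64956
Bob Martinez | 41610
Olivia Jones | 56429
Kate Smith | 79478
David Williams | 74899
Henry Johnson | 66232
Tina Johnson | 82360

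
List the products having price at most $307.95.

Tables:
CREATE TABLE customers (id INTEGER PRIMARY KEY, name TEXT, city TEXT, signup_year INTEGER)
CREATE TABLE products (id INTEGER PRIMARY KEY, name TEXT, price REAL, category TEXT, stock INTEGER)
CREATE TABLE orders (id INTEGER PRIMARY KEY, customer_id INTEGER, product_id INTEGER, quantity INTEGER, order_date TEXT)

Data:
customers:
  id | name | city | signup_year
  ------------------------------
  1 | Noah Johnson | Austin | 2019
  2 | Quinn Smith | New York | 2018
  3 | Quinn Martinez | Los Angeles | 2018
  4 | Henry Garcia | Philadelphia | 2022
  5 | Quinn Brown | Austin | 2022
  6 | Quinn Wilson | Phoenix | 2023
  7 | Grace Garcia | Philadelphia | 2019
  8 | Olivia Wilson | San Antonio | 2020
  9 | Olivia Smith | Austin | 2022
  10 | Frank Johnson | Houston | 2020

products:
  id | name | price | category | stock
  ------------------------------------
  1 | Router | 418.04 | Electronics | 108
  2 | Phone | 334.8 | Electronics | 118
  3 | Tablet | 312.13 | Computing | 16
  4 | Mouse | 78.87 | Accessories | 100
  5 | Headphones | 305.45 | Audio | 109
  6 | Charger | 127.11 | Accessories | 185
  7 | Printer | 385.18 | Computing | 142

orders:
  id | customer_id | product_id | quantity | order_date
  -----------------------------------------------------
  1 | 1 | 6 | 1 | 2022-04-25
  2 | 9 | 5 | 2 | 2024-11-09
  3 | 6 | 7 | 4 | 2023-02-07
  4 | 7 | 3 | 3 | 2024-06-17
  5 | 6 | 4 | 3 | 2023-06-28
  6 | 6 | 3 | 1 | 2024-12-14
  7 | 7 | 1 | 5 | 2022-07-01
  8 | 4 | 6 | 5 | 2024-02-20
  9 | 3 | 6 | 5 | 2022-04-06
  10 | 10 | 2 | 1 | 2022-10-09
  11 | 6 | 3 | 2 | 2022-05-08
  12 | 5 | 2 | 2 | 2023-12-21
SELECT name, price FROM products WHERE price <= 307.95

Execution result:
name | price
Mouse | 78.87
Headphones | 305.45
Charger | 127.11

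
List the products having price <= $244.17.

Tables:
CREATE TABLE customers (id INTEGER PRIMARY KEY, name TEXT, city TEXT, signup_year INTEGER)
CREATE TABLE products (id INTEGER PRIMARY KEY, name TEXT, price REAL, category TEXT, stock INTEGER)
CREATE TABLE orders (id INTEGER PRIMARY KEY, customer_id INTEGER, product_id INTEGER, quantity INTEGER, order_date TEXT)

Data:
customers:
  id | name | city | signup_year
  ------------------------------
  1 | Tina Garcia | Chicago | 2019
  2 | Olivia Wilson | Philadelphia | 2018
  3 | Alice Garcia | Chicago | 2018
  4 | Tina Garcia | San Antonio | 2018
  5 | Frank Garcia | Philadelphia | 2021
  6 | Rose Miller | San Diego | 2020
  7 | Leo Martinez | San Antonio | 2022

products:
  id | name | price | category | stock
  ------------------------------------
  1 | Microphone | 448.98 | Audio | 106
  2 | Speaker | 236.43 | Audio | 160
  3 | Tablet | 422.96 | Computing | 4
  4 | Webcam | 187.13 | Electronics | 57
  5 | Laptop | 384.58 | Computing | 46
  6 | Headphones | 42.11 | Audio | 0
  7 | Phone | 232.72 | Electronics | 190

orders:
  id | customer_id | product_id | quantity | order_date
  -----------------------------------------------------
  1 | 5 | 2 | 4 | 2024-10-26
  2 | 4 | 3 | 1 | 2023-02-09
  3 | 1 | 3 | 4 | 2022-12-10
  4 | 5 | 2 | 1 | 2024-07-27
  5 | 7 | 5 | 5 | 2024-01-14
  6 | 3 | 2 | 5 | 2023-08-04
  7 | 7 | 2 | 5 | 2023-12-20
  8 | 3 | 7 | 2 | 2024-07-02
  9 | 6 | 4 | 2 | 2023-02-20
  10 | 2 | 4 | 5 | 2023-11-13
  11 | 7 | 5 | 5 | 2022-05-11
SELECT name, price FROM products WHERE price <= 244.17

Execution result:
name | price
Speaker | 236.43
Webcam | 187.13
Headphones | 42.11
Phone | 232.72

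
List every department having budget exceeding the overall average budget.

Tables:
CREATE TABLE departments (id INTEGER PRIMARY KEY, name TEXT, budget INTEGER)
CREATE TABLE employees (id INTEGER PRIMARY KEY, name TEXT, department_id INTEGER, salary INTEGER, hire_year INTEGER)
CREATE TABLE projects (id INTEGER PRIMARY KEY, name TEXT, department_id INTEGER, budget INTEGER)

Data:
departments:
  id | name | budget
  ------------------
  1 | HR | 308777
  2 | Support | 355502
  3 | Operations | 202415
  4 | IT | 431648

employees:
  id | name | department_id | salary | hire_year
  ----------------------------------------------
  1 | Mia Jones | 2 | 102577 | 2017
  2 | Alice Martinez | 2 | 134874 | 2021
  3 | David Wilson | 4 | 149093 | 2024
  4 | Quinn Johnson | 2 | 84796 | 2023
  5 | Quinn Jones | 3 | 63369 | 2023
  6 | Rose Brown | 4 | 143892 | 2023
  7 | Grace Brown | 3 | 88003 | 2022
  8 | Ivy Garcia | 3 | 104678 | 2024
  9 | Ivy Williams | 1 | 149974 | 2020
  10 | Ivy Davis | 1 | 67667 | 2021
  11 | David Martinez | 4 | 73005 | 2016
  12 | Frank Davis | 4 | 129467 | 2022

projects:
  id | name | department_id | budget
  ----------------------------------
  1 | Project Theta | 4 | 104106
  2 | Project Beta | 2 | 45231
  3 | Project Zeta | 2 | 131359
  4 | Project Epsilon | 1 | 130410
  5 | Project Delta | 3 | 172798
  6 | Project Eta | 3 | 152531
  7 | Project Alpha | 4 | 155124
SELECT name, budget FROM departments WHERE budget > (SELECT AVG(budget) FROM departments)

Execution result:
name | budget
Support | 355502
IT | 431648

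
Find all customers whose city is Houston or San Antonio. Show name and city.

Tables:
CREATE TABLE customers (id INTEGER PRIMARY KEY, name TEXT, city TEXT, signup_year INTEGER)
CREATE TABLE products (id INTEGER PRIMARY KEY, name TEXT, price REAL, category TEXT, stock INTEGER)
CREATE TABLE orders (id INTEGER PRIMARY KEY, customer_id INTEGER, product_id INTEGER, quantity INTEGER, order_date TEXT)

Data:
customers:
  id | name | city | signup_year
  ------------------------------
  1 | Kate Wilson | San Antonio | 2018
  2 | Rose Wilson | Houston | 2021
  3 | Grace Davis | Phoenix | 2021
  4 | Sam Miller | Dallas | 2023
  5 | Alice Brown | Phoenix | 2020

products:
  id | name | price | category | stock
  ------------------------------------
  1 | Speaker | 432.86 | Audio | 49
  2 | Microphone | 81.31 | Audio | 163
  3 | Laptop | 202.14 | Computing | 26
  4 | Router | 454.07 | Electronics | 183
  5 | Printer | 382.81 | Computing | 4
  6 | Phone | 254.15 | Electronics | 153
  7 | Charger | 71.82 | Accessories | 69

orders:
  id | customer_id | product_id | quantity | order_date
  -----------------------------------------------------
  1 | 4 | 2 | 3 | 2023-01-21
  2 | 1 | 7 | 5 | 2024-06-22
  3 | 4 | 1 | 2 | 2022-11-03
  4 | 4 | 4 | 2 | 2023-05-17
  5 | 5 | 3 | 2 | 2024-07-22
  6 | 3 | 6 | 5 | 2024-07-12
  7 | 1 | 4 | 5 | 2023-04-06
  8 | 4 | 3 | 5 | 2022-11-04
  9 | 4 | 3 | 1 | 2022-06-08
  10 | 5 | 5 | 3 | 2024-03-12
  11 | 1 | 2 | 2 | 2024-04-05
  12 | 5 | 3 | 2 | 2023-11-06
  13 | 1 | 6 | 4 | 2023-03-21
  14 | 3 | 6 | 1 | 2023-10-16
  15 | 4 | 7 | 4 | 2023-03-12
SELECT name, city FROM customers WHERE city IN ('Houston', 'San Antonio')

Execution result:
name | city
Kate Wilson | San Antonio
Rose Wilson | Houston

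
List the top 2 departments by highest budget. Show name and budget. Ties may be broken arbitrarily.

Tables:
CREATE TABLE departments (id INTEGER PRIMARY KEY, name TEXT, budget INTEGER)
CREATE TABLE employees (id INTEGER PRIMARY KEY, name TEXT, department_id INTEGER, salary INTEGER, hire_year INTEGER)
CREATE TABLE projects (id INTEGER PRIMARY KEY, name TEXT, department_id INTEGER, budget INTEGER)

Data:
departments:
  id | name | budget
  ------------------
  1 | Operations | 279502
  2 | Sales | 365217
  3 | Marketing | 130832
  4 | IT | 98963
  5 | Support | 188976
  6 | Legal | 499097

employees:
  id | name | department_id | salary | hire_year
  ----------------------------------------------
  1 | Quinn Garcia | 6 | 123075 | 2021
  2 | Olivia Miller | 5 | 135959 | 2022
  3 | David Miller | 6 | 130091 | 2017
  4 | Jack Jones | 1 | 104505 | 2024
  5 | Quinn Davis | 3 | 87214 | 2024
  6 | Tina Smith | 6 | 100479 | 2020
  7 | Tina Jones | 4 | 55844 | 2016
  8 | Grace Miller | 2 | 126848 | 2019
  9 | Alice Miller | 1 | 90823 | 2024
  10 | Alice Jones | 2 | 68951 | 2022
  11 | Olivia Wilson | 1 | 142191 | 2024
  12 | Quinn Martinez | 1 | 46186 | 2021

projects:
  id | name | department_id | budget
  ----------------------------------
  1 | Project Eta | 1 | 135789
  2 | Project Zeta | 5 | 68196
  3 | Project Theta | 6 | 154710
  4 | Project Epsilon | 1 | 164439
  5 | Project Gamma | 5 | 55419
SELECT name, budget FROM departments ORDER BY budget DESC LIMIT 2

Execution result:
name | budget
Legal | 499097
Sales | 365217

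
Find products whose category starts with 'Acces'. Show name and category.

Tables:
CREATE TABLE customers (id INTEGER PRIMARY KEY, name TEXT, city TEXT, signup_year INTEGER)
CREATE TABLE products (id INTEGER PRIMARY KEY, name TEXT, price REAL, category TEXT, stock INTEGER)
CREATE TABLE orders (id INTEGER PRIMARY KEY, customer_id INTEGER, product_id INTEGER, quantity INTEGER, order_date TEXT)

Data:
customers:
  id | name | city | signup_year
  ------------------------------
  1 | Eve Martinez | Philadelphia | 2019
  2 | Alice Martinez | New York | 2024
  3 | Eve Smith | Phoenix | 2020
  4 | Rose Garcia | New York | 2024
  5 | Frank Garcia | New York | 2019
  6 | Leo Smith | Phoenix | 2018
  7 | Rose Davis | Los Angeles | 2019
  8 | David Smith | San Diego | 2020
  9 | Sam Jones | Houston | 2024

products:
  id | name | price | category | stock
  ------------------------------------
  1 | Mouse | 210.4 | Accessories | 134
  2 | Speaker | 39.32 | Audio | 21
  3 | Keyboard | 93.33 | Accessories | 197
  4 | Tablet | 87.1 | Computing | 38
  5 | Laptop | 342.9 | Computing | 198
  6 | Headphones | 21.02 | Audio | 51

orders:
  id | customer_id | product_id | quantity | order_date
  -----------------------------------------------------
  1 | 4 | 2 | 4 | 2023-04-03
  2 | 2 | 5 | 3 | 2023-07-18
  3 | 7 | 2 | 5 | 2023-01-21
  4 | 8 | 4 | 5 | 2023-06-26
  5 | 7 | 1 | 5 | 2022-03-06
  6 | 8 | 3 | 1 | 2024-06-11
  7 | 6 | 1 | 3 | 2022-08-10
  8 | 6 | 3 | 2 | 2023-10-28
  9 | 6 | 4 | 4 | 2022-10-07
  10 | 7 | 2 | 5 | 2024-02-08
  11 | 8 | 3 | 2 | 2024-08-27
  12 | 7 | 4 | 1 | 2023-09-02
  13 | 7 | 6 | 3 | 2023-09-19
SELECT name, category FROM products WHERE category LIKE 'Acces%'

Execution result:
name | category
Mouse | Accessories
Keyboard | Accessories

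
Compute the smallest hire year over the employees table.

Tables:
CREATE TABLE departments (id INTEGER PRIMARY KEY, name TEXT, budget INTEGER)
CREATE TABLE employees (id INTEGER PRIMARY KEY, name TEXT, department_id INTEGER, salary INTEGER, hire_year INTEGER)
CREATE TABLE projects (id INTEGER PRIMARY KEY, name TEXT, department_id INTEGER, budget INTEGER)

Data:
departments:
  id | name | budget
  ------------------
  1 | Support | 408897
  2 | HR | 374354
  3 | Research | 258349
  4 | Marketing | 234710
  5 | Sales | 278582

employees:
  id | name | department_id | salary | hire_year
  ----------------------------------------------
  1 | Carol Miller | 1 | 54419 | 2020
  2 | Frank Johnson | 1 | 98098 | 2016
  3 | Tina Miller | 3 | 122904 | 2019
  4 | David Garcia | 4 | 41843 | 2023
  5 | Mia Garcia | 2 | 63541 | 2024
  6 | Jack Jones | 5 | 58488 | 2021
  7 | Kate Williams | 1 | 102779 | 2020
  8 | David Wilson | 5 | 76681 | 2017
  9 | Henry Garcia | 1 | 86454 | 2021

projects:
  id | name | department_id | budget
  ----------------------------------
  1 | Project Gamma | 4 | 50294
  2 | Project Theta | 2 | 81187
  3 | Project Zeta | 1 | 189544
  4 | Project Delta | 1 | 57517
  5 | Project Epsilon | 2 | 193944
SELECT MIN(hire_year) FROM employees

Execution result:
2016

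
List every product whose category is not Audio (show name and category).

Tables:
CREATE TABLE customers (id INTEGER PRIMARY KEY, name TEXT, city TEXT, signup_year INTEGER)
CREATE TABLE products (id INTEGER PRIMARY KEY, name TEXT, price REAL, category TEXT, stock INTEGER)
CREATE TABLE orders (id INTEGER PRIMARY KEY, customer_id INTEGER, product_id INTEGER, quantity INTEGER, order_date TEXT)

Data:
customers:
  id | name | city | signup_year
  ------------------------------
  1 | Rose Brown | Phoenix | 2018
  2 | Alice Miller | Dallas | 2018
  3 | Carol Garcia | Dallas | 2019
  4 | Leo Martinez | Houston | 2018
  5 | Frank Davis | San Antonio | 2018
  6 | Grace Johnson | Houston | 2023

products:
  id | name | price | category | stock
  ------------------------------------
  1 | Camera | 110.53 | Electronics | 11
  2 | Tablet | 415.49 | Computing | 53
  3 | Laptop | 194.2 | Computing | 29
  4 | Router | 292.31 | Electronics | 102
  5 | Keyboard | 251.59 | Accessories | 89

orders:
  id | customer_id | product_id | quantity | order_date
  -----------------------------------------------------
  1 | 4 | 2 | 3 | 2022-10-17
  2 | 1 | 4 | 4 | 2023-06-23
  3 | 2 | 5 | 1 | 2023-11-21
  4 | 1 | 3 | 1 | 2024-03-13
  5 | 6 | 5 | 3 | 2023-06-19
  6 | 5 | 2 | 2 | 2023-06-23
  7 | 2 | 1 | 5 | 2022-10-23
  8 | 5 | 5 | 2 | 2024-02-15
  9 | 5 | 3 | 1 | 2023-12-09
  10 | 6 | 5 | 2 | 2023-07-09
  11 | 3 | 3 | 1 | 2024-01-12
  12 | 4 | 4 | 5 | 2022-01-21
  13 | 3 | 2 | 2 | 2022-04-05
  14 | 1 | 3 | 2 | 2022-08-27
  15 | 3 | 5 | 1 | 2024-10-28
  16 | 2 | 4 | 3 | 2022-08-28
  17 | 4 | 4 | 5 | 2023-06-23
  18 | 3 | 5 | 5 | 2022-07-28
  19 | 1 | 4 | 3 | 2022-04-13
SELECT name, category FROM products WHERE category <> 'Audio'

Execution result:
name | category
Camera | Electronics
Tablet | Computing
Laptop | Computing
Router | Electronics
Keyboard | Accessories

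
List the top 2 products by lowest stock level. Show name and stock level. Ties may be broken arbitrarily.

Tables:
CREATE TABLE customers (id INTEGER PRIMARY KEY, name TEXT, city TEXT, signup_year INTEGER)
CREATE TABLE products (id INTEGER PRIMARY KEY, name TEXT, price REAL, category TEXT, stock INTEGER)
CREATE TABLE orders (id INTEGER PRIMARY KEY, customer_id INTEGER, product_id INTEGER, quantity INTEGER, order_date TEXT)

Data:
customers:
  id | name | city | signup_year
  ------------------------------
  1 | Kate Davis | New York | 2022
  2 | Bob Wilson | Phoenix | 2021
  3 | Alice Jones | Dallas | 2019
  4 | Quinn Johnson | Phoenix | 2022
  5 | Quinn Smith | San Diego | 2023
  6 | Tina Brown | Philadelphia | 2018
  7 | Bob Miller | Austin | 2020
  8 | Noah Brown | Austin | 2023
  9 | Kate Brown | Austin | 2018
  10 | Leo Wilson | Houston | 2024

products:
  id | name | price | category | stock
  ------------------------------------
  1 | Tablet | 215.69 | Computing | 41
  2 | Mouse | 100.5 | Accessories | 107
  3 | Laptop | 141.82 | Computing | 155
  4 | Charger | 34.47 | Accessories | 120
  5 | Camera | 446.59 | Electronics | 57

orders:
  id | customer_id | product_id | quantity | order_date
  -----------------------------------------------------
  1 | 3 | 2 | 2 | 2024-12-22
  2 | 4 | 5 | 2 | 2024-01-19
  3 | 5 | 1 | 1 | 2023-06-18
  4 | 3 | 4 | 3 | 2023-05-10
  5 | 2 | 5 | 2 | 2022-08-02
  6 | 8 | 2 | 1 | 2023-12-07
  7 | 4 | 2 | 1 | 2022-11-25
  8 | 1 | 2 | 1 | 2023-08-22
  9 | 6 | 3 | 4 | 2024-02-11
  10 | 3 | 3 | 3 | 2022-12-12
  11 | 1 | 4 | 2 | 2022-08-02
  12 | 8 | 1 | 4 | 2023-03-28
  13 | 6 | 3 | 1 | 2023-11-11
SELECT name, stock FROM products ORDER BY stock ASC LIMIT 2

Execution result:
name | stock
Tablet | 41
Camera | 57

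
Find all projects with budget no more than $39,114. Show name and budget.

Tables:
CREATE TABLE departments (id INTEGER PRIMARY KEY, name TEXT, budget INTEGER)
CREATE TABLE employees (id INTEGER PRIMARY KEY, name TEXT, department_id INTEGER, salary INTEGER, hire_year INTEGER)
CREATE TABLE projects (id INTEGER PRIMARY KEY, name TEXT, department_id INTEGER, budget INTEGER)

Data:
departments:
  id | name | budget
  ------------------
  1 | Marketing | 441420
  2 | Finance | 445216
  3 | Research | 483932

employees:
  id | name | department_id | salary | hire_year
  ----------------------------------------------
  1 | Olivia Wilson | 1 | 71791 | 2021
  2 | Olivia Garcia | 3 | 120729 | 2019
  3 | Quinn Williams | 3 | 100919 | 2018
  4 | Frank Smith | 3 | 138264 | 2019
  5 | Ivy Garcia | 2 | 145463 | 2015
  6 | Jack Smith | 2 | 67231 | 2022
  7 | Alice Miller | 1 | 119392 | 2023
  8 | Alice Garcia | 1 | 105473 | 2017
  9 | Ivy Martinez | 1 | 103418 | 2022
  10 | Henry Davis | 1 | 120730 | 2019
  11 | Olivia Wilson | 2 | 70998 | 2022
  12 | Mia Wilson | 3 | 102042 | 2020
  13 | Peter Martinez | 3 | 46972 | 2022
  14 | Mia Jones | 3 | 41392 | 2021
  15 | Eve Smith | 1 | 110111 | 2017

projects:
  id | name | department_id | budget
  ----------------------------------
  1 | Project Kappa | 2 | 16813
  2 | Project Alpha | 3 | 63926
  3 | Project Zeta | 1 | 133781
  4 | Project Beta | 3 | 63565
SELECT name, budget FROM projects WHERE budget <= 39114

Execution result:
name | budget
Project Kappa | 16813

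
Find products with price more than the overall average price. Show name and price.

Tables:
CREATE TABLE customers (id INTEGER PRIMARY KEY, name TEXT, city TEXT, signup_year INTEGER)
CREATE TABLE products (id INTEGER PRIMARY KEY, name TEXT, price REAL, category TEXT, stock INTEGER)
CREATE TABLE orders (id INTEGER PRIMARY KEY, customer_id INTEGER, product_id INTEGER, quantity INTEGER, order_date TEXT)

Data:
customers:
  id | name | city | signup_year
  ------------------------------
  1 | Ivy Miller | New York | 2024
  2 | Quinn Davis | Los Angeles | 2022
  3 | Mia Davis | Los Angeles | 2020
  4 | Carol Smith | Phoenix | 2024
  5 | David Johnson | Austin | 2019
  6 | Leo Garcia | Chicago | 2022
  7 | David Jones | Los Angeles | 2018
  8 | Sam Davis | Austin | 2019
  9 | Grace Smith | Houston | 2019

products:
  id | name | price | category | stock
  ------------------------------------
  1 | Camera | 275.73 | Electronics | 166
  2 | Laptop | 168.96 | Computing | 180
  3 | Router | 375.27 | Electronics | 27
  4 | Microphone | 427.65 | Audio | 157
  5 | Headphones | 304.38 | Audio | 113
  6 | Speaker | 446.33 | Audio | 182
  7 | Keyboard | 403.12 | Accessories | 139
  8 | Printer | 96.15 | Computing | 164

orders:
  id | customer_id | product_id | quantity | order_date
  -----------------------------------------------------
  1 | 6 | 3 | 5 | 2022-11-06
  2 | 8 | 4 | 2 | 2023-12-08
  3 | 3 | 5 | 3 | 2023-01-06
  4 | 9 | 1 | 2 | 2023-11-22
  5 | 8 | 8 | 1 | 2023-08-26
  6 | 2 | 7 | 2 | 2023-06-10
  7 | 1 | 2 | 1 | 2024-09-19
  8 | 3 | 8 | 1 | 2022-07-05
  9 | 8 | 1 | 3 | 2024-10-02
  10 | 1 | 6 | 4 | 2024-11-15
SELECT name, price FROM products WHERE price > (SELECT AVG(price) FROM products)

Execution result:
name | price
Router | 375.27
Microphone | 427.65
Speaker | 446.33
Keyboard | 403.12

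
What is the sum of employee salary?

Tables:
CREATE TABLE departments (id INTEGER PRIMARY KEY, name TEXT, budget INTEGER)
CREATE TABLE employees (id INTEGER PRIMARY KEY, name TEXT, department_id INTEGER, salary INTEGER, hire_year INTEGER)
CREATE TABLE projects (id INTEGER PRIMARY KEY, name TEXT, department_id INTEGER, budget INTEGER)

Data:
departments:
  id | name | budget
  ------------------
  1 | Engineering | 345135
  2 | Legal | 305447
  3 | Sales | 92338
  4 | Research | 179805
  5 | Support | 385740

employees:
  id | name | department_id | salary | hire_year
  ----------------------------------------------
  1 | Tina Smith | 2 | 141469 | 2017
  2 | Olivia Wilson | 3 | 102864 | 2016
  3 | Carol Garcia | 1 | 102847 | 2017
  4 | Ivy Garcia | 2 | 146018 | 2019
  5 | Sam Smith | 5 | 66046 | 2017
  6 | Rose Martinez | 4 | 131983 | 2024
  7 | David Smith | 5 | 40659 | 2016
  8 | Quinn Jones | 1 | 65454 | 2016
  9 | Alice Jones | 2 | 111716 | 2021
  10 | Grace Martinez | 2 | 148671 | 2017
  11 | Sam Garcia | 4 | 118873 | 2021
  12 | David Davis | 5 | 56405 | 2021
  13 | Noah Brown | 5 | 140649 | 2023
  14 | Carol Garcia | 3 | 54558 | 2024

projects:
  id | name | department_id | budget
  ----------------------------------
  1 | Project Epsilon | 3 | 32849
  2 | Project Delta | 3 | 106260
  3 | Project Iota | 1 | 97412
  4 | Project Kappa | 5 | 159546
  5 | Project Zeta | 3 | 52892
SELECT SUM(salary) FROM employees

Execution result:
1428212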